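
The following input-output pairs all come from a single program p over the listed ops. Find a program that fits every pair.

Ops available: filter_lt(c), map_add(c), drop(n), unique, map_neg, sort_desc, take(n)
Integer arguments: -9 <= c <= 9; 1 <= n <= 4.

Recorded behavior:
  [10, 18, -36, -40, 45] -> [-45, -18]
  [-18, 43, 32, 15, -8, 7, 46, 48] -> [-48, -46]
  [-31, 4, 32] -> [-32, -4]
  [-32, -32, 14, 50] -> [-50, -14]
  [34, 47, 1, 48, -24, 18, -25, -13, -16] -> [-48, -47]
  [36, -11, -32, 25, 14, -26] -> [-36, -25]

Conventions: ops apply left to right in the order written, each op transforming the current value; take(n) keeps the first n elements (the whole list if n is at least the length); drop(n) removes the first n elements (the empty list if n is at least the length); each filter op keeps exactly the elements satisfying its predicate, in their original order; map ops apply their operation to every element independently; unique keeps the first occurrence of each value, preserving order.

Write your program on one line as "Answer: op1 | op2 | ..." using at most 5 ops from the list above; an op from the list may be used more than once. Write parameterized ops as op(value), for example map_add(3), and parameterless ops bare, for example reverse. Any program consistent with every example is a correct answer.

sort_desc | take(4) | take(2) | map_neg

Check, running the answer program on each example:
  [10, 18, -36, -40, 45] -> [45, 18, 10, -36, -40] -> [45, 18, 10, -36] -> [45, 18] -> [-45, -18]
  [-18, 43, 32, 15, -8, 7, 46, 48] -> [48, 46, 43, 32, 15, 7, -8, -18] -> [48, 46, 43, 32] -> [48, 46] -> [-48, -46]
  [-31, 4, 32] -> [32, 4, -31] -> [32, 4, -31] -> [32, 4] -> [-32, -4]
  [-32, -32, 14, 50] -> [50, 14, -32, -32] -> [50, 14, -32, -32] -> [50, 14] -> [-50, -14]
  [34, 47, 1, 48, -24, 18, -25, -13, -16] -> [48, 47, 34, 18, 1, -13, -16, -24, -25] -> [48, 47, 34, 18] -> [48, 47] -> [-48, -47]
  [36, -11, -32, 25, 14, -26] -> [36, 25, 14, -11, -26, -32] -> [36, 25, 14, -11] -> [36, 25] -> [-36, -25]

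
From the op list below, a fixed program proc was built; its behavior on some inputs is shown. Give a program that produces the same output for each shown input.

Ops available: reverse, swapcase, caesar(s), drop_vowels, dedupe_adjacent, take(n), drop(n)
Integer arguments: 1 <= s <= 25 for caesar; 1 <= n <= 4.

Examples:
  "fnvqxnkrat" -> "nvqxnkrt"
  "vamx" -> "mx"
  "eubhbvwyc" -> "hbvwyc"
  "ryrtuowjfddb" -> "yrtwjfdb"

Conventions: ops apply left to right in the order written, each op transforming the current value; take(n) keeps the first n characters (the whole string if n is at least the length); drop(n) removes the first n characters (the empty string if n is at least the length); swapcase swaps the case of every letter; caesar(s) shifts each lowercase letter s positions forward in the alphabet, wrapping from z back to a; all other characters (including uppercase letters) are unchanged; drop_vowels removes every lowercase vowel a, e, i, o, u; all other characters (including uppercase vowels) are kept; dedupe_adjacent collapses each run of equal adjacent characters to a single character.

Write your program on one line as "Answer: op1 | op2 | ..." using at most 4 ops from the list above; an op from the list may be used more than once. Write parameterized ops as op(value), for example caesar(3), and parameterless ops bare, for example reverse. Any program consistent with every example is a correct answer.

drop_vowels | drop(1) | dedupe_adjacent

Check, running the answer program on each example:
  "fnvqxnkrat" -> "fnvqxnkrt" -> "nvqxnkrt" -> "nvqxnkrt"
  "vamx" -> "vmx" -> "mx" -> "mx"
  "eubhbvwyc" -> "bhbvwyc" -> "hbvwyc" -> "hbvwyc"
  "ryrtuowjfddb" -> "ryrtwjfddb" -> "yrtwjfddb" -> "yrtwjfdb"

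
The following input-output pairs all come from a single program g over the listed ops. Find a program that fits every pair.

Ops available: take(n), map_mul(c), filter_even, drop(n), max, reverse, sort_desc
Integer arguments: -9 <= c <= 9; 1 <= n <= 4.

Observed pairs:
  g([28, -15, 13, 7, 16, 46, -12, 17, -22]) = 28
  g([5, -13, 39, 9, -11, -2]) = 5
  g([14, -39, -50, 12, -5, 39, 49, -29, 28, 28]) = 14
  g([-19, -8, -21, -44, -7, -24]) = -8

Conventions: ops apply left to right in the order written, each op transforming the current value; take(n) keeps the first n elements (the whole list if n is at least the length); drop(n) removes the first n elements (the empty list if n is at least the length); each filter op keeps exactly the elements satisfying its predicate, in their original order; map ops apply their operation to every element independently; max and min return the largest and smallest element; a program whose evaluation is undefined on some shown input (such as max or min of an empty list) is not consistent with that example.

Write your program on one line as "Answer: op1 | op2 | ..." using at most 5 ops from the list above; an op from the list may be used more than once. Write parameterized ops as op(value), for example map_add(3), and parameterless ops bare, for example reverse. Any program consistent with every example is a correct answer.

reverse | drop(4) | reverse | take(4) | max

Check, running the answer program on each example:
  [28, -15, 13, 7, 16, 46, -12, 17, -22] -> [-22, 17, -12, 46, 16, 7, 13, -15, 28] -> [16, 7, 13, -15, 28] -> [28, -15, 13, 7, 16] -> [28, -15, 13, 7] -> 28
  [5, -13, 39, 9, -11, -2] -> [-2, -11, 9, 39, -13, 5] -> [-13, 5] -> [5, -13] -> [5, -13] -> 5
  [14, -39, -50, 12, -5, 39, 49, -29, 28, 28] -> [28, 28, -29, 49, 39, -5, 12, -50, -39, 14] -> [39, -5, 12, -50, -39, 14] -> [14, -39, -50, 12, -5, 39] -> [14, -39, -50, 12] -> 14
  [-19, -8, -21, -44, -7, -24] -> [-24, -7, -44, -21, -8, -19] -> [-8, -19] -> [-19, -8] -> [-19, -8] -> -8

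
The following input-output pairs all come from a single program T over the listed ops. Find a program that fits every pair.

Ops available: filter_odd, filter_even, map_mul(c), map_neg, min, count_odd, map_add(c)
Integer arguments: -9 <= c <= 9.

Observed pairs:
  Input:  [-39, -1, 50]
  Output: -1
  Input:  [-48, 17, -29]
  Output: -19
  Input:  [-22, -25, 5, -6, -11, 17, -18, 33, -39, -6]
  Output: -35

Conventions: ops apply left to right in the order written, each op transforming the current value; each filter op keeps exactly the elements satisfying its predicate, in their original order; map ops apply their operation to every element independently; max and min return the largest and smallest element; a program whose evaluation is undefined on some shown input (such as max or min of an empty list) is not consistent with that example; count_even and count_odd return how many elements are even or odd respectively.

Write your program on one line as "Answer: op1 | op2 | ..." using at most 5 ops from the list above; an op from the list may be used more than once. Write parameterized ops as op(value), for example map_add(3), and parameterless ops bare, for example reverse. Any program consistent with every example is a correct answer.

filter_odd | map_add(2) | map_neg | min

Check, running the answer program on each example:
  [-39, -1, 50] -> [-39, -1] -> [-37, 1] -> [37, -1] -> -1
  [-48, 17, -29] -> [17, -29] -> [19, -27] -> [-19, 27] -> -19
  [-22, -25, 5, -6, -11, 17, -18, 33, -39, -6] -> [-25, 5, -11, 17, 33, -39] -> [-23, 7, -9, 19, 35, -37] -> [23, -7, 9, -19, -35, 37] -> -35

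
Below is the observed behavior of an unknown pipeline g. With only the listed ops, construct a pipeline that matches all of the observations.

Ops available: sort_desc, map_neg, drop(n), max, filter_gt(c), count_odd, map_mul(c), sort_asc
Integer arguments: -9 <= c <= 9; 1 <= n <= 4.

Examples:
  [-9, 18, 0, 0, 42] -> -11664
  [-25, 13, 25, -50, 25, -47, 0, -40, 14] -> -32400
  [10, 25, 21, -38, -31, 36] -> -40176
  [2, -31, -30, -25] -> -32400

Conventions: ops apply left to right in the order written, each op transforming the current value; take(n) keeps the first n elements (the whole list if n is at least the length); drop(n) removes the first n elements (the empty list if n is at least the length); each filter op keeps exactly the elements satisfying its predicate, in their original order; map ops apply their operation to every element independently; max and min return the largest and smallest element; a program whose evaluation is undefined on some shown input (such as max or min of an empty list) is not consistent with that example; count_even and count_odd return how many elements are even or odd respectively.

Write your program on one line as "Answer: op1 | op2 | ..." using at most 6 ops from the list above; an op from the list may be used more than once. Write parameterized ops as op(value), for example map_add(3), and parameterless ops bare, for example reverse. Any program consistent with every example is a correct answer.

map_mul(-9) | filter_gt(3) | map_mul(9) | map_mul(8) | map_mul(-2) | max

Check, running the answer program on each example:
  [-9, 18, 0, 0, 42] -> [81, -162, 0, 0, -378] -> [81] -> [729] -> [5832] -> [-11664] -> -11664
  [-25, 13, 25, -50, 25, -47, 0, -40, 14] -> [225, -117, -225, 450, -225, 423, 0, 360, -126] -> [225, 450, 423, 360] -> [2025, 4050, 3807, 3240] -> [16200, 32400, 30456, 25920] -> [-32400, -64800, -60912, -51840] -> -32400
  [10, 25, 21, -38, -31, 36] -> [-90, -225, -189, 342, 279, -324] -> [342, 279] -> [3078, 2511] -> [24624, 20088] -> [-49248, -40176] -> -40176
  [2, -31, -30, -25] -> [-18, 279, 270, 225] -> [279, 270, 225] -> [2511, 2430, 2025] -> [20088, 19440, 16200] -> [-40176, -38880, -32400] -> -32400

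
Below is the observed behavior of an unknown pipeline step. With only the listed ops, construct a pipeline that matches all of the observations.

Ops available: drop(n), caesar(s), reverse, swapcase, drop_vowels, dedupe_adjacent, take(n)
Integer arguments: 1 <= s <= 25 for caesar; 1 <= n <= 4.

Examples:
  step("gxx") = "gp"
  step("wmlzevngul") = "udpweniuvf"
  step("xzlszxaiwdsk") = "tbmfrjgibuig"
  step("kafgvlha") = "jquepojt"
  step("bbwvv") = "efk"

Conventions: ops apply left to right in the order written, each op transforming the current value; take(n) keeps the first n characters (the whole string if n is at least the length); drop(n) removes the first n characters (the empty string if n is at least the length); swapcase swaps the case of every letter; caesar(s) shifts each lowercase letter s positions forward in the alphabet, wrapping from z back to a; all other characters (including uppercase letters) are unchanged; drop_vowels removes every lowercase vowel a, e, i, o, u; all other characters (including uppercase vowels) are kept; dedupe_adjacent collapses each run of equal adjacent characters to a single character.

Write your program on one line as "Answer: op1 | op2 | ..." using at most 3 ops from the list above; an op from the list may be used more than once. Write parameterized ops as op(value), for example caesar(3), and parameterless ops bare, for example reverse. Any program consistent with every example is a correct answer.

reverse | caesar(9) | dedupe_adjacent

Check, running the answer program on each example:
  "gxx" -> "xxg" -> "ggp" -> "gp"
  "wmlzevngul" -> "lugnvezlmw" -> "udpweniuvf" -> "udpweniuvf"
  "xzlszxaiwdsk" -> "ksdwiaxzslzx" -> "tbmfrjgibuig" -> "tbmfrjgibuig"
  "kafgvlha" -> "ahlvgfak" -> "jquepojt" -> "jquepojt"
  "bbwvv" -> "vvwbb" -> "eefkk" -> "efk"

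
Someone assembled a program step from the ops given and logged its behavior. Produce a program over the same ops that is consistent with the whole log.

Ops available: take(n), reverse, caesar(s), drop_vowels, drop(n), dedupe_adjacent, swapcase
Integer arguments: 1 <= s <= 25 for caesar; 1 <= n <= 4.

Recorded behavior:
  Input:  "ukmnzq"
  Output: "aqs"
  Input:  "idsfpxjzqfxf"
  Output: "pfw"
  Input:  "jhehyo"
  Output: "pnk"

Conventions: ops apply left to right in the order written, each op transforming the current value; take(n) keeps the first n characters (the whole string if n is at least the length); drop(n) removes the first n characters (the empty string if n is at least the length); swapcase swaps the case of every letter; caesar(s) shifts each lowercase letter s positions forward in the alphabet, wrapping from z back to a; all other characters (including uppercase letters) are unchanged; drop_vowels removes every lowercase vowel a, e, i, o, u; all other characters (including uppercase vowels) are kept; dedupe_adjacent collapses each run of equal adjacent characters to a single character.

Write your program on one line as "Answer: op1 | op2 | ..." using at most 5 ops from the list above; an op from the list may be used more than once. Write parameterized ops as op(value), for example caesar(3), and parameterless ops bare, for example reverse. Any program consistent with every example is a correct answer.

reverse | drop(3) | caesar(6) | take(3) | reverse

Check, running the answer program on each example:
  "ukmnzq" -> "qznmku" -> "mku" -> "sqa" -> "sqa" -> "aqs"
  "idsfpxjzqfxf" -> "fxfqzjxpfsdi" -> "qzjxpfsdi" -> "wfpdvlyjo" -> "wfp" -> "pfw"
  "jhehyo" -> "oyhehj" -> "ehj" -> "knp" -> "knp" -> "pnk"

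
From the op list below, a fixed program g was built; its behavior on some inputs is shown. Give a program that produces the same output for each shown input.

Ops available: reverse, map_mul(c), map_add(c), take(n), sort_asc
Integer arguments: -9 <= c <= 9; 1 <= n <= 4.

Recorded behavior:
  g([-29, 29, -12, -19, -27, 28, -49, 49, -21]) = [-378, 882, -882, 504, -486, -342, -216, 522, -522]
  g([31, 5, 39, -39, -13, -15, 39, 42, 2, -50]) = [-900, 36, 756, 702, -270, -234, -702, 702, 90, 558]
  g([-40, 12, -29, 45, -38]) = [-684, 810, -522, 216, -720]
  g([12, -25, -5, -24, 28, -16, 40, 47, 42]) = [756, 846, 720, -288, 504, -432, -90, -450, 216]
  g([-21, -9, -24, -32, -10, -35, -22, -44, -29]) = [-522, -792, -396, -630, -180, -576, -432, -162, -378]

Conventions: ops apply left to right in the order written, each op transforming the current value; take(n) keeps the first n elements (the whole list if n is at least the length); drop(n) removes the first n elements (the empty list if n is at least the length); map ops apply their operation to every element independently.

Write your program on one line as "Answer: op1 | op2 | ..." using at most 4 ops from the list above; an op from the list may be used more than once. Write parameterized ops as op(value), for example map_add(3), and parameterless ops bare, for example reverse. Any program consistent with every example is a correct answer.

map_mul(-9) | reverse | map_mul(-2)

Check, running the answer program on each example:
  [-29, 29, -12, -19, -27, 28, -49, 49, -21] -> [261, -261, 108, 171, 243, -252, 441, -441, 189] -> [189, -441, 441, -252, 243, 171, 108, -261, 261] -> [-378, 882, -882, 504, -486, -342, -216, 522, -522]
  [31, 5, 39, -39, -13, -15, 39, 42, 2, -50] -> [-279, -45, -351, 351, 117, 135, -351, -378, -18, 450] -> [450, -18, -378, -351, 135, 117, 351, -351, -45, -279] -> [-900, 36, 756, 702, -270, -234, -702, 702, 90, 558]
  [-40, 12, -29, 45, -38] -> [360, -108, 261, -405, 342] -> [342, -405, 261, -108, 360] -> [-684, 810, -522, 216, -720]
  [12, -25, -5, -24, 28, -16, 40, 47, 42] -> [-108, 225, 45, 216, -252, 144, -360, -423, -378] -> [-378, -423, -360, 144, -252, 216, 45, 225, -108] -> [756, 846, 720, -288, 504, -432, -90, -450, 216]
  [-21, -9, -24, -32, -10, -35, -22, -44, -29] -> [189, 81, 216, 288, 90, 315, 198, 396, 261] -> [261, 396, 198, 315, 90, 288, 216, 81, 189] -> [-522, -792, -396, -630, -180, -576, -432, -162, -378]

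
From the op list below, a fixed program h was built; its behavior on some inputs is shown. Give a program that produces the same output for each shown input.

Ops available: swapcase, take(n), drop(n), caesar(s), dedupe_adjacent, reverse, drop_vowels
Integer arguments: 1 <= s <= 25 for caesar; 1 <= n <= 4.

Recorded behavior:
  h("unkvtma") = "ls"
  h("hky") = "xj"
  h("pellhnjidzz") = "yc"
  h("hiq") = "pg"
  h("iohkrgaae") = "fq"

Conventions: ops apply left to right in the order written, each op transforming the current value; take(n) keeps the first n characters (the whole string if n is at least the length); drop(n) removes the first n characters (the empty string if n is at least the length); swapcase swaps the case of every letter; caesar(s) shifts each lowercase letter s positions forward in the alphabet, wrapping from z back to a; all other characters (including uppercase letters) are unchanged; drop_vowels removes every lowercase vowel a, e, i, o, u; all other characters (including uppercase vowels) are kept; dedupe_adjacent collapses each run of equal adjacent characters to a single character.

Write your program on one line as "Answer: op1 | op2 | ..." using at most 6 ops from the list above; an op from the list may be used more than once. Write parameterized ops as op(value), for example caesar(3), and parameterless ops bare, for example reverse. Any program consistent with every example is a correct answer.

reverse | dedupe_adjacent | drop_vowels | caesar(10) | caesar(15) | take(2)

Check, running the answer program on each example:
  "unkvtma" -> "amtvknu" -> "amtvknu" -> "mtvkn" -> "wdfux" -> "lsujm" -> "ls"
  "hky" -> "ykh" -> "ykh" -> "ykh" -> "iur" -> "xjg" -> "xj"
  "pellhnjidzz" -> "zzdijnhllep" -> "zdijnhlep" -> "zdjnhlp" -> "jntxrvz" -> "ycimgko" -> "yc"
  "hiq" -> "qih" -> "qih" -> "qh" -> "ar" -> "pg" -> "pg"
  "iohkrgaae" -> "eaagrkhoi" -> "eagrkhoi" -> "grkh" -> "qbur" -> "fqjg" -> "fq"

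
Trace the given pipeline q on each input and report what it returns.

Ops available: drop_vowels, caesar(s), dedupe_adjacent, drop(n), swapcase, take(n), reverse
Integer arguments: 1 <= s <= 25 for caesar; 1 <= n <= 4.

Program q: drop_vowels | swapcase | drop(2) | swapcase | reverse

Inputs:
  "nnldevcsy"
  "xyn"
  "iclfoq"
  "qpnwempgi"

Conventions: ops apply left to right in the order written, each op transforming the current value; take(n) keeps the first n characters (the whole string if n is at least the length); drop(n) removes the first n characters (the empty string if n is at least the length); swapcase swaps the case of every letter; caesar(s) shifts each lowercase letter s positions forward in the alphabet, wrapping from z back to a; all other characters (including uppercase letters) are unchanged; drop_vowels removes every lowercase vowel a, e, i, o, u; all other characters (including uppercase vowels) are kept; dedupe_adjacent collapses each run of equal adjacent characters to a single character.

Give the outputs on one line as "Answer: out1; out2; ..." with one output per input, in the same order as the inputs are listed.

"yscvdl"; "n"; "qf"; "gpmwn"

Execution, op by op:
  "nnldevcsy" -> "nnldvcsy" -> "NNLDVCSY" -> "LDVCSY" -> "ldvcsy" -> "yscvdl"
  "xyn" -> "xyn" -> "XYN" -> "N" -> "n" -> "n"
  "iclfoq" -> "clfq" -> "CLFQ" -> "FQ" -> "fq" -> "qf"
  "qpnwempgi" -> "qpnwmpg" -> "QPNWMPG" -> "NWMPG" -> "nwmpg" -> "gpmwn"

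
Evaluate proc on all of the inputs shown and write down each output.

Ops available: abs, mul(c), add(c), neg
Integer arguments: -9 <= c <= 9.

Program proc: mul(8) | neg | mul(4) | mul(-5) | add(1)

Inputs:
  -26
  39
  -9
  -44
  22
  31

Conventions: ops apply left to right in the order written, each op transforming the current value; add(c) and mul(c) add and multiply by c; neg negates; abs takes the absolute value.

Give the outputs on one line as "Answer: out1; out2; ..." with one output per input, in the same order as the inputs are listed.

-4159; 6241; -1439; -7039; 3521; 4961

Execution, op by op:
  -26 -> -208 -> 208 -> 832 -> -4160 -> -4159
  39 -> 312 -> -312 -> -1248 -> 6240 -> 6241
  -9 -> -72 -> 72 -> 288 -> -1440 -> -1439
  -44 -> -352 -> 352 -> 1408 -> -7040 -> -7039
  22 -> 176 -> -176 -> -704 -> 3520 -> 3521
  31 -> 248 -> -248 -> -992 -> 4960 -> 4961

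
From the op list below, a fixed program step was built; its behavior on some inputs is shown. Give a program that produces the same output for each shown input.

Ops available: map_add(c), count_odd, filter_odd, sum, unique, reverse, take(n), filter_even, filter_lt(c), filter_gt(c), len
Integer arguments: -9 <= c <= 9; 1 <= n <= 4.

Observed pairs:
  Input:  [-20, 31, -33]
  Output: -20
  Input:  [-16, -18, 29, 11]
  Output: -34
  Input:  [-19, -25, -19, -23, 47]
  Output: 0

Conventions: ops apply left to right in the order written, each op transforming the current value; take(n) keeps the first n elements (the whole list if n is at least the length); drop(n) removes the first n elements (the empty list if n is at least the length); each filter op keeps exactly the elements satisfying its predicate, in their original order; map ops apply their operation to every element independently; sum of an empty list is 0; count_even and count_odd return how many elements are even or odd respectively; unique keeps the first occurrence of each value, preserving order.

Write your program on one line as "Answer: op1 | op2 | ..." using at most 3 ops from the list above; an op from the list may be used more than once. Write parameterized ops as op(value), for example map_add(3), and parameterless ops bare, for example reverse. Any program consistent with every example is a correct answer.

filter_even | sum

Check, running the answer program on each example:
  [-20, 31, -33] -> [-20] -> -20
  [-16, -18, 29, 11] -> [-16, -18] -> -34
  [-19, -25, -19, -23, 47] -> [] -> 0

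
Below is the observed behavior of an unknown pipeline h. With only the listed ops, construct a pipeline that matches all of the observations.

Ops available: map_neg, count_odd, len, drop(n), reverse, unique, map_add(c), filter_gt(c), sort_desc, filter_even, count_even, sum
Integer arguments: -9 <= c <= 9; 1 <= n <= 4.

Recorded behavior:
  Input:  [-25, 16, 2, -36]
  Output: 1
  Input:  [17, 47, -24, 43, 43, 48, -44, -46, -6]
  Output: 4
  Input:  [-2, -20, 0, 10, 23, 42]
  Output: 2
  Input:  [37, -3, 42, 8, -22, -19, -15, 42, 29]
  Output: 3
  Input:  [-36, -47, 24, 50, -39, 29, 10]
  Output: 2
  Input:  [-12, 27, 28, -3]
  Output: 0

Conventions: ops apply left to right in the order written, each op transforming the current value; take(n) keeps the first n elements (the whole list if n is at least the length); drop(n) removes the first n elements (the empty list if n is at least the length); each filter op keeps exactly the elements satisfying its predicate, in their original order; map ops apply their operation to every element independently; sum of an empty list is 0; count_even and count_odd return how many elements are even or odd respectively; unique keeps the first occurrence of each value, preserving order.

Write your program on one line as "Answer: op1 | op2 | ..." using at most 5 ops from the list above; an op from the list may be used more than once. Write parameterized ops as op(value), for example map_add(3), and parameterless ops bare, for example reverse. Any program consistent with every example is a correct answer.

drop(2) | drop(1) | unique | count_even

Check, running the answer program on each example:
  [-25, 16, 2, -36] -> [2, -36] -> [-36] -> [-36] -> 1
  [17, 47, -24, 43, 43, 48, -44, -46, -6] -> [-24, 43, 43, 48, -44, -46, -6] -> [43, 43, 48, -44, -46, -6] -> [43, 48, -44, -46, -6] -> 4
  [-2, -20, 0, 10, 23, 42] -> [0, 10, 23, 42] -> [10, 23, 42] -> [10, 23, 42] -> 2
  [37, -3, 42, 8, -22, -19, -15, 42, 29] -> [42, 8, -22, -19, -15, 42, 29] -> [8, -22, -19, -15, 42, 29] -> [8, -22, -19, -15, 42, 29] -> 3
  [-36, -47, 24, 50, -39, 29, 10] -> [24, 50, -39, 29, 10] -> [50, -39, 29, 10] -> [50, -39, 29, 10] -> 2
  [-12, 27, 28, -3] -> [28, -3] -> [-3] -> [-3] -> 0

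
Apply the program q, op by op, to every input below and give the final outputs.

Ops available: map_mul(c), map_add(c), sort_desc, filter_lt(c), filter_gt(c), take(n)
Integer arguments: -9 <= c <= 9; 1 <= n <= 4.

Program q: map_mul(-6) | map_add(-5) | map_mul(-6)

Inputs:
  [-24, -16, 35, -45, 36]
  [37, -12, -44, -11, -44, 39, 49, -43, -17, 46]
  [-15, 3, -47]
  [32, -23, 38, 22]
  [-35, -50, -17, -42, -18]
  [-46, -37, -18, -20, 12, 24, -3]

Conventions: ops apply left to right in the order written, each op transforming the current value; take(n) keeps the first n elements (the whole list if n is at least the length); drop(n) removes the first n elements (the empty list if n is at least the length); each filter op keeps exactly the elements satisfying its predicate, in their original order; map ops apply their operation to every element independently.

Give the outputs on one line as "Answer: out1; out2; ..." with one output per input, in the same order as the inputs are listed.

[-834, -546, 1290, -1590, 1326]; [1362, -402, -1554, -366, -1554, 1434, 1794, -1518, -582, 1686]; [-510, 138, -1662]; [1182, -798, 1398, 822]; [-1230, -1770, -582, -1482, -618]; [-1626, -1302, -618, -690, 462, 894, -78]

Execution, op by op:
  [-24, -16, 35, -45, 36] -> [144, 96, -210, 270, -216] -> [139, 91, -215, 265, -221] -> [-834, -546, 1290, -1590, 1326]
  [37, -12, -44, -11, -44, 39, 49, -43, -17, 46] -> [-222, 72, 264, 66, 264, -234, -294, 258, 102, -276] -> [-227, 67, 259, 61, 259, -239, -299, 253, 97, -281] -> [1362, -402, -1554, -366, -1554, 1434, 1794, -1518, -582, 1686]
  [-15, 3, -47] -> [90, -18, 282] -> [85, -23, 277] -> [-510, 138, -1662]
  [32, -23, 38, 22] -> [-192, 138, -228, -132] -> [-197, 133, -233, -137] -> [1182, -798, 1398, 822]
  [-35, -50, -17, -42, -18] -> [210, 300, 102, 252, 108] -> [205, 295, 97, 247, 103] -> [-1230, -1770, -582, -1482, -618]
  [-46, -37, -18, -20, 12, 24, -3] -> [276, 222, 108, 120, -72, -144, 18] -> [271, 217, 103, 115, -77, -149, 13] -> [-1626, -1302, -618, -690, 462, 894, -78]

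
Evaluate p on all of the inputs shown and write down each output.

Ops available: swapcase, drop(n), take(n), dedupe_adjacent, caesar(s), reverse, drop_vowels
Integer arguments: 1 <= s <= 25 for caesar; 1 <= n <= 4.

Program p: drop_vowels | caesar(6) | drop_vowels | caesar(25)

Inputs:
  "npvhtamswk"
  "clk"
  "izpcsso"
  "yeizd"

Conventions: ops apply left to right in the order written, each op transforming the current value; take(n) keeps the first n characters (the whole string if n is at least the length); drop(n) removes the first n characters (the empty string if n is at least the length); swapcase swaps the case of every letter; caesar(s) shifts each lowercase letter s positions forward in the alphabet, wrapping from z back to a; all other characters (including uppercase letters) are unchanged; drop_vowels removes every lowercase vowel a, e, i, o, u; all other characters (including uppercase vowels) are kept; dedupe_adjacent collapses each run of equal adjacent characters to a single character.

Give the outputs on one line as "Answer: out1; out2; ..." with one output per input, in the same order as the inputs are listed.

Execution, op by op:
  "npvhtamswk" -> "npvhtmswk" -> "tvbnzsycq" -> "tvbnzsycq" -> "suamyrxbp"
  "clk" -> "clk" -> "irq" -> "rq" -> "qp"
  "izpcsso" -> "zpcss" -> "fviyy" -> "fvyy" -> "euxx"
  "yeizd" -> "yzd" -> "efj" -> "fj" -> "ei"

"suamyrxbp"; "qp"; "euxx"; "ei"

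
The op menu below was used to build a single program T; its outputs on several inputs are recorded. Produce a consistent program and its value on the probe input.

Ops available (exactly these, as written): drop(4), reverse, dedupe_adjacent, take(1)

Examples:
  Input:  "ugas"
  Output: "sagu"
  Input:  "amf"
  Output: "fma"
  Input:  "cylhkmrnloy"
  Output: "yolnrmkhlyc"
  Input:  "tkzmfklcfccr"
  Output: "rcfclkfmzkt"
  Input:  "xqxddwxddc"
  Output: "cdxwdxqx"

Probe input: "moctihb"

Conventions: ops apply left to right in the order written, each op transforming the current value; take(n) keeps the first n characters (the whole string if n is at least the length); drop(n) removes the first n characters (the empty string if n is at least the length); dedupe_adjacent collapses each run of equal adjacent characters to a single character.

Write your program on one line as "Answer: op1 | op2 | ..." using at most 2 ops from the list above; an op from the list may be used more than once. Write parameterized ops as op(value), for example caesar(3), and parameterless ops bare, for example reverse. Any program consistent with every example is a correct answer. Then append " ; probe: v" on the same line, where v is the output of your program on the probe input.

reverse | dedupe_adjacent ; probe: "bhitcom"

Check, running the answer program on each example:
  "ugas" -> "sagu" -> "sagu"
  "amf" -> "fma" -> "fma"
  "cylhkmrnloy" -> "yolnrmkhlyc" -> "yolnrmkhlyc"
  "tkzmfklcfccr" -> "rccfclkfmzkt" -> "rcfclkfmzkt"
  "xqxddwxddc" -> "cddxwddxqx" -> "cdxwdxqx"
  probe: "moctihb" -> "bhitcom" -> "bhitcom"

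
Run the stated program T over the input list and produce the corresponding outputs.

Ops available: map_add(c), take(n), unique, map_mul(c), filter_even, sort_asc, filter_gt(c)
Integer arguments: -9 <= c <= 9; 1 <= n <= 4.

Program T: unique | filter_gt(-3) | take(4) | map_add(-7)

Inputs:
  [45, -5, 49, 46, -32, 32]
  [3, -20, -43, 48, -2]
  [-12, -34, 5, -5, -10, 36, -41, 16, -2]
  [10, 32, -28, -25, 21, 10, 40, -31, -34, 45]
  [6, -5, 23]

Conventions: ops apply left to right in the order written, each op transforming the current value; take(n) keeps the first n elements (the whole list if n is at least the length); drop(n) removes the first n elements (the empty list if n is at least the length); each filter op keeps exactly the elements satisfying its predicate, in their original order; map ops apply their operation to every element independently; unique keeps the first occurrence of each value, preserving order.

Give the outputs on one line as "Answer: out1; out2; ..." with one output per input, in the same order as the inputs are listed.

[38, 42, 39, 25]; [-4, 41, -9]; [-2, 29, 9, -9]; [3, 25, 14, 33]; [-1, 16]

Execution, op by op:
  [45, -5, 49, 46, -32, 32] -> [45, -5, 49, 46, -32, 32] -> [45, 49, 46, 32] -> [45, 49, 46, 32] -> [38, 42, 39, 25]
  [3, -20, -43, 48, -2] -> [3, -20, -43, 48, -2] -> [3, 48, -2] -> [3, 48, -2] -> [-4, 41, -9]
  [-12, -34, 5, -5, -10, 36, -41, 16, -2] -> [-12, -34, 5, -5, -10, 36, -41, 16, -2] -> [5, 36, 16, -2] -> [5, 36, 16, -2] -> [-2, 29, 9, -9]
  [10, 32, -28, -25, 21, 10, 40, -31, -34, 45] -> [10, 32, -28, -25, 21, 40, -31, -34, 45] -> [10, 32, 21, 40, 45] -> [10, 32, 21, 40] -> [3, 25, 14, 33]
  [6, -5, 23] -> [6, -5, 23] -> [6, 23] -> [6, 23] -> [-1, 16]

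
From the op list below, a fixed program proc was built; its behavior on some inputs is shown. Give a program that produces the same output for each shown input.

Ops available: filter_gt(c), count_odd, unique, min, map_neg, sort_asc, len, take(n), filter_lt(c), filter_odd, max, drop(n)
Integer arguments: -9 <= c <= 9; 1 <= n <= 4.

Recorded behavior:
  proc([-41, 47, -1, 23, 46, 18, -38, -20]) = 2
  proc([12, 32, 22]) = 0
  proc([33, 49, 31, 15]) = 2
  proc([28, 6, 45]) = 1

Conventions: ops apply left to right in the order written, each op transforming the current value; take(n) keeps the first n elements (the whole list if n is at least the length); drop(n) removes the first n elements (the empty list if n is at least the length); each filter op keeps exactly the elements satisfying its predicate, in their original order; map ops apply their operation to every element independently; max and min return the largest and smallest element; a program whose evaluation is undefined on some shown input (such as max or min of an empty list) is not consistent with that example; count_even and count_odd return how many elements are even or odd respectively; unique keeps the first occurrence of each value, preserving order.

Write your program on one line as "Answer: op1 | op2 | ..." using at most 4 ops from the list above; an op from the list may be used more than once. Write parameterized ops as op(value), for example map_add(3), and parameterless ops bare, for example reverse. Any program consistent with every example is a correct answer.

filter_odd | take(3) | take(2) | len

Check, running the answer program on each example:
  [-41, 47, -1, 23, 46, 18, -38, -20] -> [-41, 47, -1, 23] -> [-41, 47, -1] -> [-41, 47] -> 2
  [12, 32, 22] -> [] -> [] -> [] -> 0
  [33, 49, 31, 15] -> [33, 49, 31, 15] -> [33, 49, 31] -> [33, 49] -> 2
  [28, 6, 45] -> [45] -> [45] -> [45] -> 1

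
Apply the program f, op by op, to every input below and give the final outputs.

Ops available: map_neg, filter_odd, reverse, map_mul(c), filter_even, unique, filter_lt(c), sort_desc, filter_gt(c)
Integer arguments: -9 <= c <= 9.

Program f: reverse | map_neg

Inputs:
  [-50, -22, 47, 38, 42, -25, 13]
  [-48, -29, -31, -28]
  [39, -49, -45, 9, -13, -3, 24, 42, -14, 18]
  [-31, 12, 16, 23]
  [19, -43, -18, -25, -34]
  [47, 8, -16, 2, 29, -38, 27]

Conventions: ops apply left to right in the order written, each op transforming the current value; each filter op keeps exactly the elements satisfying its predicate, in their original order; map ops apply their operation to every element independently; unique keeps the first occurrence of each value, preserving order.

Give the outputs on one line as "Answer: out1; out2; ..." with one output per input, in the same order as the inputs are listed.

[-13, 25, -42, -38, -47, 22, 50]; [28, 31, 29, 48]; [-18, 14, -42, -24, 3, 13, -9, 45, 49, -39]; [-23, -16, -12, 31]; [34, 25, 18, 43, -19]; [-27, 38, -29, -2, 16, -8, -47]

Execution, op by op:
  [-50, -22, 47, 38, 42, -25, 13] -> [13, -25, 42, 38, 47, -22, -50] -> [-13, 25, -42, -38, -47, 22, 50]
  [-48, -29, -31, -28] -> [-28, -31, -29, -48] -> [28, 31, 29, 48]
  [39, -49, -45, 9, -13, -3, 24, 42, -14, 18] -> [18, -14, 42, 24, -3, -13, 9, -45, -49, 39] -> [-18, 14, -42, -24, 3, 13, -9, 45, 49, -39]
  [-31, 12, 16, 23] -> [23, 16, 12, -31] -> [-23, -16, -12, 31]
  [19, -43, -18, -25, -34] -> [-34, -25, -18, -43, 19] -> [34, 25, 18, 43, -19]
  [47, 8, -16, 2, 29, -38, 27] -> [27, -38, 29, 2, -16, 8, 47] -> [-27, 38, -29, -2, 16, -8, -47]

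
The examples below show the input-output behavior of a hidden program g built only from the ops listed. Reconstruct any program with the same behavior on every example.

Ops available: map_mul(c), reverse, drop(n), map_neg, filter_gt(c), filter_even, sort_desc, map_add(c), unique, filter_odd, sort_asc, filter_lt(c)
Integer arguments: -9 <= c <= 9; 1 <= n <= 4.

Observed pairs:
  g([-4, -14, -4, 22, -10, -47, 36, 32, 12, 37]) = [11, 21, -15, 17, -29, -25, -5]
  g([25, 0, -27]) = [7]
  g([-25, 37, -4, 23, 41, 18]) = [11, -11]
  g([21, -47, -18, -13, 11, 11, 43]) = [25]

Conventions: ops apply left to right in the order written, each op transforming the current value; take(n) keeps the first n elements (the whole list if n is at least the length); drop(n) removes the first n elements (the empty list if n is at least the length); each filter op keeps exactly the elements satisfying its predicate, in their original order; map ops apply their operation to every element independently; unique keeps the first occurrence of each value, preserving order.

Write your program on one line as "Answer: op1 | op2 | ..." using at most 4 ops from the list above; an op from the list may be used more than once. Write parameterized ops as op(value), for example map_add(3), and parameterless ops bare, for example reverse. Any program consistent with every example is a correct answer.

filter_even | unique | map_add(-7) | map_neg

Check, running the answer program on each example:
  [-4, -14, -4, 22, -10, -47, 36, 32, 12, 37] -> [-4, -14, -4, 22, -10, 36, 32, 12] -> [-4, -14, 22, -10, 36, 32, 12] -> [-11, -21, 15, -17, 29, 25, 5] -> [11, 21, -15, 17, -29, -25, -5]
  [25, 0, -27] -> [0] -> [0] -> [-7] -> [7]
  [-25, 37, -4, 23, 41, 18] -> [-4, 18] -> [-4, 18] -> [-11, 11] -> [11, -11]
  [21, -47, -18, -13, 11, 11, 43] -> [-18] -> [-18] -> [-25] -> [25]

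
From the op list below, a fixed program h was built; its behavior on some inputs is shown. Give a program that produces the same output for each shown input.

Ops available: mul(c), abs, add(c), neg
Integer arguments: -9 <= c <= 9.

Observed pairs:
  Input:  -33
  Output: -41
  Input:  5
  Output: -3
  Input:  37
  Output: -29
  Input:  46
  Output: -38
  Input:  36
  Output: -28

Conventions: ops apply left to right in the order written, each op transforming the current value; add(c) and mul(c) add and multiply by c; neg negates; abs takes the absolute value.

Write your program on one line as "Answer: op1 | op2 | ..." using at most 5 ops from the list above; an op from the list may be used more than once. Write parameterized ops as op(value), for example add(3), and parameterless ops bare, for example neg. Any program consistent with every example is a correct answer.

add(-6) | add(-2) | abs | neg

Check, running the answer program on each example:
  -33 -> -39 -> -41 -> 41 -> -41
  5 -> -1 -> -3 -> 3 -> -3
  37 -> 31 -> 29 -> 29 -> -29
  46 -> 40 -> 38 -> 38 -> -38
  36 -> 30 -> 28 -> 28 -> -28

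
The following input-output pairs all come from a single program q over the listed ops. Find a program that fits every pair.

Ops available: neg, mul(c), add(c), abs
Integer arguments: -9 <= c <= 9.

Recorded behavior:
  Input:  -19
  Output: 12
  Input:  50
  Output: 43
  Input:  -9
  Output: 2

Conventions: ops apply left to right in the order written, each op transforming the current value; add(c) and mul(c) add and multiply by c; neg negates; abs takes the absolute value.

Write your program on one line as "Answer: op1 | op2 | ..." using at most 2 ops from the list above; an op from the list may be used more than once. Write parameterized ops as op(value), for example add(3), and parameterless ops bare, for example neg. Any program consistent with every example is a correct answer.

abs | add(-7)

Check, running the answer program on each example:
  -19 -> 19 -> 12
  50 -> 50 -> 43
  -9 -> 9 -> 2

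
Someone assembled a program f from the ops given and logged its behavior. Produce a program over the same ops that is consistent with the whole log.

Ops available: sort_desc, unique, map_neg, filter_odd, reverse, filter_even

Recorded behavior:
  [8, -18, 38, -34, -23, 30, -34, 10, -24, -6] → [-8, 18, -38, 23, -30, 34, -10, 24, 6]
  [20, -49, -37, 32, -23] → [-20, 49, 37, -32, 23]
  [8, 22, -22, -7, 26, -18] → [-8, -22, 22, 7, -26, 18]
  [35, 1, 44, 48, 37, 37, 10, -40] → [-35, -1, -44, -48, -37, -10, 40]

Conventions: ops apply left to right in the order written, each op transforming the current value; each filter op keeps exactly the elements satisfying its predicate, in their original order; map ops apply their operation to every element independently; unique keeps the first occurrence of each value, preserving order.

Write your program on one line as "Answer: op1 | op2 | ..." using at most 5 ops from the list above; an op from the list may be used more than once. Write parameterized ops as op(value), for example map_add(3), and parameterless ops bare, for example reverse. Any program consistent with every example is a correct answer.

reverse | unique | reverse | map_neg

Check, running the answer program on each example:
  [8, -18, 38, -34, -23, 30, -34, 10, -24, -6] -> [-6, -24, 10, -34, 30, -23, -34, 38, -18, 8] -> [-6, -24, 10, -34, 30, -23, 38, -18, 8] -> [8, -18, 38, -23, 30, -34, 10, -24, -6] -> [-8, 18, -38, 23, -30, 34, -10, 24, 6]
  [20, -49, -37, 32, -23] -> [-23, 32, -37, -49, 20] -> [-23, 32, -37, -49, 20] -> [20, -49, -37, 32, -23] -> [-20, 49, 37, -32, 23]
  [8, 22, -22, -7, 26, -18] -> [-18, 26, -7, -22, 22, 8] -> [-18, 26, -7, -22, 22, 8] -> [8, 22, -22, -7, 26, -18] -> [-8, -22, 22, 7, -26, 18]
  [35, 1, 44, 48, 37, 37, 10, -40] -> [-40, 10, 37, 37, 48, 44, 1, 35] -> [-40, 10, 37, 48, 44, 1, 35] -> [35, 1, 44, 48, 37, 10, -40] -> [-35, -1, -44, -48, -37, -10, 40]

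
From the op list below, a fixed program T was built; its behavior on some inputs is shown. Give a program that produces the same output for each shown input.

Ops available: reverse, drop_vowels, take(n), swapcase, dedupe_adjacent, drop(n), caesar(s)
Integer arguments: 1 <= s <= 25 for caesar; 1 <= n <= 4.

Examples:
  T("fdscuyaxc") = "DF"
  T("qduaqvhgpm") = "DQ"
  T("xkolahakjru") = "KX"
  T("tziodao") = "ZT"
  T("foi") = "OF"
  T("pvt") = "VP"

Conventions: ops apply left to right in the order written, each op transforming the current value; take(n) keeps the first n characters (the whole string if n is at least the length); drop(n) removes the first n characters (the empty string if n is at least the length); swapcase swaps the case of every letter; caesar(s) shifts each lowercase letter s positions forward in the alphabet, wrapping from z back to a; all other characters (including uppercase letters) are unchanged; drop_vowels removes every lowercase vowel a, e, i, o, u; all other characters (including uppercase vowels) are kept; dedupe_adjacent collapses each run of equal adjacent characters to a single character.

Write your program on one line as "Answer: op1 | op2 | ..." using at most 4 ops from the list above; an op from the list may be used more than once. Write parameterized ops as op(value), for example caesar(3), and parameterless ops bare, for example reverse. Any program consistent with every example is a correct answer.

swapcase | take(2) | reverse

Check, running the answer program on each example:
  "fdscuyaxc" -> "FDSCUYAXC" -> "FD" -> "DF"
  "qduaqvhgpm" -> "QDUAQVHGPM" -> "QD" -> "DQ"
  "xkolahakjru" -> "XKOLAHAKJRU" -> "XK" -> "KX"
  "tziodao" -> "TZIODAO" -> "TZ" -> "ZT"
  "foi" -> "FOI" -> "FO" -> "OF"
  "pvt" -> "PVT" -> "PV" -> "VP"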